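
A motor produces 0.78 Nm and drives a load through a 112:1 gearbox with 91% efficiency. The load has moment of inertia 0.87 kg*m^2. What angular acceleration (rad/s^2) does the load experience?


tau_out = tau_motor * N * eta
= 0.78 * 112 * 0.91 = 79.4976 Nm
alpha = tau_out / I = 79.4976 / 0.87
= 91.3766 rad/s^2


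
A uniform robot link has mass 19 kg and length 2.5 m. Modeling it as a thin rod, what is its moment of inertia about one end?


I = (1/3) * m * L^2
= (1/3) * 19 * 2.5^2
= 0.333333 * 19 * 6.25
= 39.5833 kg*m^2


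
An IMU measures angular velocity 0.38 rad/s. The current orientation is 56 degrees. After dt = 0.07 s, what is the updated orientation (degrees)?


delta_theta = w * dt = 0.38 * 0.07 = 0.0266 rad
= 1.5241 deg
theta_new = 56 + 1.5241 = 57.5241 deg


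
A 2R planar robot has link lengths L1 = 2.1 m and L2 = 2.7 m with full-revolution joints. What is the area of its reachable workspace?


r_max = L1 + L2 = 4.8 m
r_min = |L1 - L2| = 0.6 m
Area = pi*(r_max^2 - r_min^2)
= pi*(23.04 - 0.36)
= pi * 22.68
= 71.2513 m^2


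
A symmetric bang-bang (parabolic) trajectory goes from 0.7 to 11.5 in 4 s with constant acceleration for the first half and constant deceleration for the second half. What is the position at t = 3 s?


Symmetric rest-to-rest: each phase covers (pf-p0)/2 in time T/2. 0.5*a*(T/2)^2 = (pf-p0)/2 => a = 4*(pf-p0)/T^2
a = 4*(11.5-0.7)/4^2 = 2.7
t = 3 is in the deceleration phase (t > T/2).
p = pf - 0.5*a*(T-t)^2 = 11.5 - 0.5*2.7*1^2
= 10.15


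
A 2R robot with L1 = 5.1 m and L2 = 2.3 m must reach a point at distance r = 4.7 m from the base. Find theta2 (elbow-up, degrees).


cos(theta2) = (r^2 - L1^2 - L2^2) / (2*L1*L2)
cos(theta2) = (22.09 - 26.01 - 5.29) / 23.46
cos(theta2) = -0.392583
theta2 = 113.1153 degrees


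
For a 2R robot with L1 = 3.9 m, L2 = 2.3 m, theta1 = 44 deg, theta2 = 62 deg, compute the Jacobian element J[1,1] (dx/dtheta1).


J[1,1] = -L1*sin(t1) - L2*sin(t1+t2)
= -3.9*sin(44) - 2.3*sin(106)
= -4.9201


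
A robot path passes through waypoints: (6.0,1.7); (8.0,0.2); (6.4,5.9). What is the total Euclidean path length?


Segment lengths:
  seg1 = sqrt((2.0)^2 + (-1.5)^2) = 2.5
  seg2 = sqrt((-1.6)^2 + (5.7)^2) = 5.9203
Total = 8.4203


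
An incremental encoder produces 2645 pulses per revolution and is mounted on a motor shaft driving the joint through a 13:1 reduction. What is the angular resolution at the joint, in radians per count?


counts per rev = 2645
effective counts at joint = 2645 * 13 = 34385
resolution = 2*pi / 34385
= 1.8273e-04 rad/count


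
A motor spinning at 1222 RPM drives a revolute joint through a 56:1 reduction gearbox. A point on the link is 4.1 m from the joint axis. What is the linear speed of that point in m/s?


omega_motor = 1222 * 2*pi/60 = 127.9675 rad/s
omega_joint = omega_motor / 56 = 2.2851 rad/s
v = omega_joint * r = 2.2851 * 4.1
= 9.3691 m/s


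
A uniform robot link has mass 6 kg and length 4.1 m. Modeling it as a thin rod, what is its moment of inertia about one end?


I = (1/3) * m * L^2
= (1/3) * 6 * 4.1^2
= 0.333333 * 6 * 16.81
= 33.62 kg*m^2


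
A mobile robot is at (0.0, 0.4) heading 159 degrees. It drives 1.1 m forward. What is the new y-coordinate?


y_new = y0 + d*sin(theta)
= 0.4 + 1.1*sin(159)
= 0.4 + 0.3942
= 0.7942


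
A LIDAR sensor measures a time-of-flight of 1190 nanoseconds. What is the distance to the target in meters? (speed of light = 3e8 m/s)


tof = 1190 ns = 1.19e-06 s
dist = c * tof / 2
= 3e8 * 1.19e-06 / 2
= 178.5 m


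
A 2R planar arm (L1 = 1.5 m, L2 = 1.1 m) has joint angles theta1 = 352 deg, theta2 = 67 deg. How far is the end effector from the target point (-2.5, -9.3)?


End effector via forward kinematics:
x = L1*cos(t1) + L2*cos(t1+t2) = 2.0519
y = L1*sin(t1) + L2*sin(t1+t2) = 0.7341
Distance to target:
d = sqrt((-2.5 - 2.0519)^2 + (-9.3 - 0.7341)^2)
= sqrt(20.7202 + 100.6837)
= 11.0183 m


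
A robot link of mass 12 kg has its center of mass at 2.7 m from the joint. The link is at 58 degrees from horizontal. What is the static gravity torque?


tau = m*g*L*cos(angle)
= 12 * 9.81 * 2.7 * cos(58 deg)
= 12 * 9.81 * 2.7 * 0.5299
= 168.4317 Nm


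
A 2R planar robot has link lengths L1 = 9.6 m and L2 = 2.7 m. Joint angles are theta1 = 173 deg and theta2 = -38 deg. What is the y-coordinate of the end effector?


Convert angles to radians: theta1 = 3.0194, theta2 = -0.6632
y = L1*sin(theta1) + L2*sin(theta1+theta2)
y = 1.1699 + 1.9092
y = 3.0791


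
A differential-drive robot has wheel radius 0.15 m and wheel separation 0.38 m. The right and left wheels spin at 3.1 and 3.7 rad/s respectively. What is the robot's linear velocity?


vR = r*wR = 0.15*3.1 = 0.465 m/s
vL = r*wL = 0.15*3.7 = 0.555 m/s
v = (vR+vL)/2 = 0.51 m/s
omega = (vR-vL)/L = -0.2368 rad/s
linear velocity = 0.51 m/s


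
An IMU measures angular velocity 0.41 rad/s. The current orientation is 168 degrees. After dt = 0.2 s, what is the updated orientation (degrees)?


delta_theta = w * dt = 0.41 * 0.2 = 0.082 rad
= 4.6983 deg
theta_new = 168 + 4.6983 = 172.6983 deg


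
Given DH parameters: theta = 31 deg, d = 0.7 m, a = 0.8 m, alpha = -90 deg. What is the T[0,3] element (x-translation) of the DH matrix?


T[0,3] = a * cos(theta)
= 0.8 * cos(31 deg)
= 0.8 * 0.8572
= 0.6857


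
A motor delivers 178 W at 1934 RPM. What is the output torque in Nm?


omega = 1934 * 2*pi/60 = 202.528 rad/s
tau = P / omega = 178 / 202.528
= 0.8789 Nm


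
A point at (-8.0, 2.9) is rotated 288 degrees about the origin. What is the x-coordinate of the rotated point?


x' = x*cos(theta) - y*sin(theta)
cos(288 deg) = 0.309, sin(288 deg) = -0.9511
x' = -8.0 * 0.309 - 2.9 * -0.9511
= -2.4721 - -2.7581
= 0.2859


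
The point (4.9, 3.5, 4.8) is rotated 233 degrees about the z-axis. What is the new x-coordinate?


Rotation about z-axis: x' = x*cos(theta) - y*sin(theta)
= 4.9 * -0.6018 - 3.5 * -0.7986
= -0.1537


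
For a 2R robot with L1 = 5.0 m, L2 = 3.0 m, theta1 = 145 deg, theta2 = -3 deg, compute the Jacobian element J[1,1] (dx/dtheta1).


J[1,1] = -L1*sin(t1) - L2*sin(t1+t2)
= -5.0*sin(145) - 3.0*sin(142)
= -4.7149


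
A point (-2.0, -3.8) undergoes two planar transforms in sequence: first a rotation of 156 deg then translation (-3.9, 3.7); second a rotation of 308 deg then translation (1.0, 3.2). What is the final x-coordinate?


After transform 1:
x1 = cos(156)*-2.0 - sin(156)*-3.8 + -3.9 = -0.5273
y1 = sin(156)*-2.0 + cos(156)*-3.8 + 3.7 = 6.358
After transform 2:
x2 = cos(308)*-0.5273 - sin(308)*6.358 + 1.0
= 5.6855


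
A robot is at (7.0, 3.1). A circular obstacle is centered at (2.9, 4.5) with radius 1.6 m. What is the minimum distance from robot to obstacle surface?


center_dist = sqrt((7.0-2.9)^2 + (3.1-4.5)^2)
= sqrt(16.81 + 1.96)
= 4.3324
min_dist = center_dist - radius = 4.3324 - 1.6 = 2.7324 m


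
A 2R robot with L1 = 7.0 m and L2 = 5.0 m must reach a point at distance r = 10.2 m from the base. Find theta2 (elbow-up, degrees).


cos(theta2) = (r^2 - L1^2 - L2^2) / (2*L1*L2)
cos(theta2) = (104.04 - 49.0 - 25.0) / 70.0
cos(theta2) = 0.429143
theta2 = 64.5868 degrees


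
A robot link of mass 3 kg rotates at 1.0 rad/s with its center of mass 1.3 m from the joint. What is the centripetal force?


F = m * omega^2 * r
= 3 * 1.0^2 * 1.3
= 3 * 1.0 * 1.3
= 3.9 N


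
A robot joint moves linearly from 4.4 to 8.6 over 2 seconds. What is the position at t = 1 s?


s = t/T = 1/2 = 0.5
p(t) = p0 + (pf-p0)*s
= 4.4 + (8.6 - 4.4) * 0.5
= 6.5


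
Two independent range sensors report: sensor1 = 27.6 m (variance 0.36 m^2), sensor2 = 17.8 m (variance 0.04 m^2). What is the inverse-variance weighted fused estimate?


w1 = (1/var1) / (1/var1 + 1/var2)
   = 2.7778 / (2.7778 + 25.0) = 0.1
w2 = 1 - w1 = 0.9
fused = w1*s1 + w2*s2 = 2.76 + 16.02
= 18.78 m


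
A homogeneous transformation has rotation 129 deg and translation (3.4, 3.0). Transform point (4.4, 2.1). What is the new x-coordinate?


x' = cos(theta)*px - sin(theta)*py + tx
= -0.6293*4.4 - 0.7771*2.1 + 3.4
= -1.001


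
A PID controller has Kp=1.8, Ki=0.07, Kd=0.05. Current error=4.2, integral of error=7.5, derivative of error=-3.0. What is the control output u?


u = Kp*e + Ki*int(e) + Kd*de/dt
= 1.8*4.2 + 0.07*7.5 + 0.05*(-3.0)
= 7.56 + 0.525 + -0.15
= 7.935


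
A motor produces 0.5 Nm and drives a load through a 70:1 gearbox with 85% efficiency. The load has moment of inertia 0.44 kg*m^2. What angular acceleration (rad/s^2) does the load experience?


tau_out = tau_motor * N * eta
= 0.5 * 70 * 0.85 = 29.75 Nm
alpha = tau_out / I = 29.75 / 0.44
= 67.6136 rad/s^2


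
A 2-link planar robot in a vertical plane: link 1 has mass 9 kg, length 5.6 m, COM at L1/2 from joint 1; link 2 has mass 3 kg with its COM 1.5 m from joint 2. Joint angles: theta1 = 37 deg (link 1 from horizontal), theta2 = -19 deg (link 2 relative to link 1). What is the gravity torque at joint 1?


Horizontal distance from joint 1 to link-1 COM:
  x_c1 = (L1/2)*cos(t1) = 2.8 * 0.7986 = 2.2362 m
Horizontal distance from joint 1 to link-2 COM:
  x_c2 = L1*cos(t1) + Lc2*cos(t1+t2)
       = 5.6*0.7986 + 1.5*0.9511 = 5.8989 m
tau1 = m1*g*x_c1 + m2*g*x_c2
     = 9*9.81*2.2362 + 3*9.81*5.8989
     = 197.4323 + 173.6059
     = 371.0382 Nm


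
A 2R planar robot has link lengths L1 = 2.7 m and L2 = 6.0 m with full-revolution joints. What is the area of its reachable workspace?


r_max = L1 + L2 = 8.7 m
r_min = |L1 - L2| = 3.3 m
Area = pi*(r_max^2 - r_min^2)
= pi*(75.69 - 10.89)
= pi * 64.8
= 203.5752 m^2


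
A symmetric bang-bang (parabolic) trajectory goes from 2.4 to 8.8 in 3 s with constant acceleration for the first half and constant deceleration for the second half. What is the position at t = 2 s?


Symmetric rest-to-rest: each phase covers (pf-p0)/2 in time T/2. 0.5*a*(T/2)^2 = (pf-p0)/2 => a = 4*(pf-p0)/T^2
a = 4*(8.8-2.4)/3^2 = 2.8444
t = 2 is in the deceleration phase (t > T/2).
p = pf - 0.5*a*(T-t)^2 = 8.8 - 0.5*2.8444*1^2
= 7.3778


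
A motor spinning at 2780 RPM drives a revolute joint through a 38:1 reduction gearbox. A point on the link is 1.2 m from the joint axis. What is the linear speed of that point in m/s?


omega_motor = 2780 * 2*pi/60 = 291.1209 rad/s
omega_joint = omega_motor / 38 = 7.6611 rad/s
v = omega_joint * r = 7.6611 * 1.2
= 9.1933 m/s


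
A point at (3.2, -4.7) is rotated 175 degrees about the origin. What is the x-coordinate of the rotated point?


x' = x*cos(theta) - y*sin(theta)
cos(175 deg) = -0.9962, sin(175 deg) = 0.0872
x' = 3.2 * -0.9962 - -4.7 * 0.0872
= -3.1878 - -0.4096
= -2.7782


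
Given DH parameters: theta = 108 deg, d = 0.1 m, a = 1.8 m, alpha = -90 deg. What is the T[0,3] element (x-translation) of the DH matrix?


T[0,3] = a * cos(theta)
= 1.8 * cos(108 deg)
= 1.8 * -0.309
= -0.5562


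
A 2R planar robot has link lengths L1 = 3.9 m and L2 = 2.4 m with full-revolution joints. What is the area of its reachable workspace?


r_max = L1 + L2 = 6.3 m
r_min = |L1 - L2| = 1.5 m
Area = pi*(r_max^2 - r_min^2)
= pi*(39.69 - 2.25)
= pi * 37.44
= 117.6212 m^2


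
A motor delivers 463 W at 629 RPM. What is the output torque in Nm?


omega = 629 * 2*pi/60 = 65.8687 rad/s
tau = P / omega = 463 / 65.8687
= 7.0291 Nm


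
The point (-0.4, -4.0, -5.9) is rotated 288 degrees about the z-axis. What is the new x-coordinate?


Rotation about z-axis: x' = x*cos(theta) - y*sin(theta)
= -0.4 * 0.309 - -4.0 * -0.9511
= -3.9278


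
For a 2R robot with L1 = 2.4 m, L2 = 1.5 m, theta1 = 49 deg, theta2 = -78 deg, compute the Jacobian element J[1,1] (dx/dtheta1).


J[1,1] = -L1*sin(t1) - L2*sin(t1+t2)
= -2.4*sin(49) - 1.5*sin(-29)
= -1.0841


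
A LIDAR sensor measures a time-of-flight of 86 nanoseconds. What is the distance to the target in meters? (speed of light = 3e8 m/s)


tof = 86 ns = 8.6e-08 s
dist = c * tof / 2
= 3e8 * 8.6e-08 / 2
= 12.9 m


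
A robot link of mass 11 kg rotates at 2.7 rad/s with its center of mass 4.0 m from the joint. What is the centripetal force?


F = m * omega^2 * r
= 11 * 2.7^2 * 4.0
= 11 * 7.29 * 4.0
= 320.76 N


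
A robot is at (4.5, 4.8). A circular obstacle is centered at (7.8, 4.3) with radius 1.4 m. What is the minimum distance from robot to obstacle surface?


center_dist = sqrt((4.5-7.8)^2 + (4.8-4.3)^2)
= sqrt(10.89 + 0.25)
= 3.3377
min_dist = center_dist - radius = 3.3377 - 1.4 = 1.9377 m


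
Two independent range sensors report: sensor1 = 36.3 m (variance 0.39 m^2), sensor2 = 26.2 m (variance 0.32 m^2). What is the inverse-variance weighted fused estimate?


w1 = (1/var1) / (1/var1 + 1/var2)
   = 2.5641 / (2.5641 + 3.125) = 0.4507
w2 = 1 - w1 = 0.5493
fused = w1*s1 + w2*s2 = 16.3606 + 14.3915
= 30.7521 m


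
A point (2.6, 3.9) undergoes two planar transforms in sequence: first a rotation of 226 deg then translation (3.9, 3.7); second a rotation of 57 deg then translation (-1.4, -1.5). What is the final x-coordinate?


After transform 1:
x1 = cos(226)*2.6 - sin(226)*3.9 + 3.9 = 4.8993
y1 = sin(226)*2.6 + cos(226)*3.9 + 3.7 = -0.8795
After transform 2:
x2 = cos(57)*4.8993 - sin(57)*-0.8795 + -1.4
= 2.0059


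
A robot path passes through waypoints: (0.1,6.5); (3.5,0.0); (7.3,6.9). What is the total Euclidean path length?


Segment lengths:
  seg1 = sqrt((3.4)^2 + (-6.5)^2) = 7.3355
  seg2 = sqrt((3.8)^2 + (6.9)^2) = 7.8772
Total = 15.2127


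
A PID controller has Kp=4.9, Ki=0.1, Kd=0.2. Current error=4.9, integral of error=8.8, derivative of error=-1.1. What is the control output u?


u = Kp*e + Ki*int(e) + Kd*de/dt
= 4.9*4.9 + 0.1*8.8 + 0.2*(-1.1)
= 24.01 + 0.88 + -0.22
= 24.67


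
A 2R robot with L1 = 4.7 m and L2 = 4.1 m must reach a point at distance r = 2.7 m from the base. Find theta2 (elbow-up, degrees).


cos(theta2) = (r^2 - L1^2 - L2^2) / (2*L1*L2)
cos(theta2) = (7.29 - 22.09 - 16.81) / 38.54
cos(theta2) = -0.820187
theta2 = 145.1035 degrees


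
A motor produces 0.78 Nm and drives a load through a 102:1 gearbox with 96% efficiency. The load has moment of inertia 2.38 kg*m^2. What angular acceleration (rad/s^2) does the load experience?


tau_out = tau_motor * N * eta
= 0.78 * 102 * 0.96 = 76.3776 Nm
alpha = tau_out / I = 76.3776 / 2.38
= 32.0914 rad/s^2


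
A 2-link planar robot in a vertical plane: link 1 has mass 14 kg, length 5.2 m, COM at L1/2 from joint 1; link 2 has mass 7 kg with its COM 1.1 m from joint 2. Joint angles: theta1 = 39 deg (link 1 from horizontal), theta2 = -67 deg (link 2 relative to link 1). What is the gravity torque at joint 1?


Horizontal distance from joint 1 to link-1 COM:
  x_c1 = (L1/2)*cos(t1) = 2.6 * 0.7771 = 2.0206 m
Horizontal distance from joint 1 to link-2 COM:
  x_c2 = L1*cos(t1) + Lc2*cos(t1+t2)
       = 5.2*0.7771 + 1.1*0.8829 = 5.0124 m
tau1 = m1*g*x_c1 + m2*g*x_c2
     = 14*9.81*2.0206 + 7*9.81*5.0124
     = 277.5064 + 344.2016
     = 621.708 Nm


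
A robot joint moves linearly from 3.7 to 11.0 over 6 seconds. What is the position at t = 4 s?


s = t/T = 4/6 = 0.6667
p(t) = p0 + (pf-p0)*s
= 3.7 + (11.0 - 3.7) * 0.6667
= 8.5667


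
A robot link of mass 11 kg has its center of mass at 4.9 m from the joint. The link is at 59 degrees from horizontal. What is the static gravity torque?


tau = m*g*L*cos(angle)
= 11 * 9.81 * 4.9 * cos(59 deg)
= 11 * 9.81 * 4.9 * 0.515
= 272.331 Nm


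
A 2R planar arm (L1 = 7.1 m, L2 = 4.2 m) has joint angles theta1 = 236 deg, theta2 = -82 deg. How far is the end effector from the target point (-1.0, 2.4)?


End effector via forward kinematics:
x = L1*cos(t1) + L2*cos(t1+t2) = -7.7452
y = L1*sin(t1) + L2*sin(t1+t2) = -4.045
Distance to target:
d = sqrt((-1.0 - -7.7452)^2 + (2.4 - -4.045)^2)
= sqrt(45.4978 + 41.5381)
= 9.3293 m


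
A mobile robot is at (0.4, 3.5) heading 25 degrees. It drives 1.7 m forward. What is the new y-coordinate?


y_new = y0 + d*sin(theta)
= 3.5 + 1.7*sin(25)
= 3.5 + 0.7185
= 4.2185


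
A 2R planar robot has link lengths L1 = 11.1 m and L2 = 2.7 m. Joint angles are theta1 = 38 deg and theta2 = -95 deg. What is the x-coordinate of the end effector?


Convert angles to radians: theta1 = 0.6632, theta2 = -1.6581
x = L1*cos(theta1) + L2*cos(theta1+theta2)
x = 8.7469 + 1.4705
x = 10.2174


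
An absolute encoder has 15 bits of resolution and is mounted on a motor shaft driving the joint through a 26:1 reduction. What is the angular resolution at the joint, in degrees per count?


counts = 2^15 = 32768
effective counts at joint = 32768 * 26 = 851968
resolution = 360 / 851968
= 4.2255e-04 deg/count


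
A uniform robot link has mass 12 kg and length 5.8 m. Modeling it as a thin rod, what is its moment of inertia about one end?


I = (1/3) * m * L^2
= (1/3) * 12 * 5.8^2
= 0.333333 * 12 * 33.64
= 134.56 kg*m^2


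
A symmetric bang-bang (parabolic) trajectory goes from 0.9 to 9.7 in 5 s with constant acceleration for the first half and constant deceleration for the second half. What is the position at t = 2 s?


Symmetric rest-to-rest: each phase covers (pf-p0)/2 in time T/2. 0.5*a*(T/2)^2 = (pf-p0)/2 => a = 4*(pf-p0)/T^2
a = 4*(9.7-0.9)/5^2 = 1.408
t = 2 is in the acceleration phase (t <= T/2).
p = p0 + 0.5*a*t^2 = 0.9 + 0.5*1.408*2^2
= 3.716


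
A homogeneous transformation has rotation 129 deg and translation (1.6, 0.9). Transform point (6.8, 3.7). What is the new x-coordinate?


x' = cos(theta)*px - sin(theta)*py + tx
= -0.6293*6.8 - 0.7771*3.7 + 1.6
= -5.5548


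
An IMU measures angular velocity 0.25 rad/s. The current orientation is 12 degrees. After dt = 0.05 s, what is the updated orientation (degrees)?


delta_theta = w * dt = 0.25 * 0.05 = 0.0125 rad
= 0.7162 deg
theta_new = 12 + 0.7162 = 12.7162 deg


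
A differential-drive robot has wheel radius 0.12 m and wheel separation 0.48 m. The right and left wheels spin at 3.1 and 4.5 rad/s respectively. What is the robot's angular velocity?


vR = r*wR = 0.12*3.1 = 0.372 m/s
vL = r*wL = 0.12*4.5 = 0.54 m/s
v = (vR+vL)/2 = 0.456 m/s
omega = (vR-vL)/L = -0.35 rad/s
angular velocity = -0.35 rad/s


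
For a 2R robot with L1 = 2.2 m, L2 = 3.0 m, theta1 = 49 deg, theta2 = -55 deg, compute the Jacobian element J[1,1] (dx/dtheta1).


J[1,1] = -L1*sin(t1) - L2*sin(t1+t2)
= -2.2*sin(49) - 3.0*sin(-6)
= -1.3468


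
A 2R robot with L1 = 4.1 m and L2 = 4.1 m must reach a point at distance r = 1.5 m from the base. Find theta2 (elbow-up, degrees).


cos(theta2) = (r^2 - L1^2 - L2^2) / (2*L1*L2)
cos(theta2) = (2.25 - 16.81 - 16.81) / 33.62
cos(theta2) = -0.933076
theta2 = 158.9194 degrees


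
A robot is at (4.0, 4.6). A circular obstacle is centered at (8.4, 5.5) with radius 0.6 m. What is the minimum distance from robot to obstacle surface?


center_dist = sqrt((4.0-8.4)^2 + (4.6-5.5)^2)
= sqrt(19.36 + 0.81)
= 4.4911
min_dist = center_dist - radius = 4.4911 - 0.6 = 3.8911 m


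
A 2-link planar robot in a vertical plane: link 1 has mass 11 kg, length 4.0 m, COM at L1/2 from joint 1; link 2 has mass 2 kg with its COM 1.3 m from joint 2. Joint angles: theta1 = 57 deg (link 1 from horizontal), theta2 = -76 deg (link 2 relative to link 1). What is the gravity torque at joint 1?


Horizontal distance from joint 1 to link-1 COM:
  x_c1 = (L1/2)*cos(t1) = 2.0 * 0.5446 = 1.0893 m
Horizontal distance from joint 1 to link-2 COM:
  x_c2 = L1*cos(t1) + Lc2*cos(t1+t2)
       = 4.0*0.5446 + 1.3*0.9455 = 3.4077 m
tau1 = m1*g*x_c1 + m2*g*x_c2
     = 11*9.81*1.0893 + 2*9.81*3.4077
     = 117.544 + 66.8597
     = 184.4037 Nm


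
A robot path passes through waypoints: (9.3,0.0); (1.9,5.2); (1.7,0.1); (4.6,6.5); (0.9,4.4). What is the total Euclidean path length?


Segment lengths:
  seg1 = sqrt((-7.4)^2 + (5.2)^2) = 9.0443
  seg2 = sqrt((-0.2)^2 + (-5.1)^2) = 5.1039
  seg3 = sqrt((2.9)^2 + (6.4)^2) = 7.0264
  seg4 = sqrt((-3.7)^2 + (-2.1)^2) = 4.2544
Total = 25.429


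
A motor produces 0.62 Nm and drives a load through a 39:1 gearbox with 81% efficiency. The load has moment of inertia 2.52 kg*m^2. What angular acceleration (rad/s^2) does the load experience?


tau_out = tau_motor * N * eta
= 0.62 * 39 * 0.81 = 19.5858 Nm
alpha = tau_out / I = 19.5858 / 2.52
= 7.7721 rad/s^2


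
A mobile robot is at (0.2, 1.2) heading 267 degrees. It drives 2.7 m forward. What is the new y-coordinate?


y_new = y0 + d*sin(theta)
= 1.2 + 2.7*sin(267)
= 1.2 + -2.6963
= -1.4963


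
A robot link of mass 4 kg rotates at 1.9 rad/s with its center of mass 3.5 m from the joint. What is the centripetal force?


F = m * omega^2 * r
= 4 * 1.9^2 * 3.5
= 4 * 3.61 * 3.5
= 50.54 N


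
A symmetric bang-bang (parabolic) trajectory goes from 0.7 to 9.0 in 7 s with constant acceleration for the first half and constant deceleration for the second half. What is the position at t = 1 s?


Symmetric rest-to-rest: each phase covers (pf-p0)/2 in time T/2. 0.5*a*(T/2)^2 = (pf-p0)/2 => a = 4*(pf-p0)/T^2
a = 4*(9.0-0.7)/7^2 = 0.6776
t = 1 is in the acceleration phase (t <= T/2).
p = p0 + 0.5*a*t^2 = 0.7 + 0.5*0.6776*1^2
= 1.0388


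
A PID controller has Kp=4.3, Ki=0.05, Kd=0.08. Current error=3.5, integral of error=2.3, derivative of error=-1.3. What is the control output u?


u = Kp*e + Ki*int(e) + Kd*de/dt
= 4.3*3.5 + 0.05*2.3 + 0.08*(-1.3)
= 15.05 + 0.115 + -0.104
= 15.061


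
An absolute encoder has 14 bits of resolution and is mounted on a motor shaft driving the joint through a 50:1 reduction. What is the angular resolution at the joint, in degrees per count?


counts = 2^14 = 16384
effective counts at joint = 16384 * 50 = 819200
resolution = 360 / 819200
= 4.3945e-04 deg/count


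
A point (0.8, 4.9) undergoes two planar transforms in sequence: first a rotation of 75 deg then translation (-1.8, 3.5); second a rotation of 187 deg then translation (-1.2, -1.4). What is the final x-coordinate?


After transform 1:
x1 = cos(75)*0.8 - sin(75)*4.9 + -1.8 = -6.326
y1 = sin(75)*0.8 + cos(75)*4.9 + 3.5 = 5.541
After transform 2:
x2 = cos(187)*-6.326 - sin(187)*5.541 + -1.2
= 5.7541


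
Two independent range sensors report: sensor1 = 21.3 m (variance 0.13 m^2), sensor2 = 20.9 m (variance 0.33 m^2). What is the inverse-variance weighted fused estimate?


w1 = (1/var1) / (1/var1 + 1/var2)
   = 7.6923 / (7.6923 + 3.0303) = 0.7174
w2 = 1 - w1 = 0.2826
fused = w1*s1 + w2*s2 = 15.2804 + 5.9065
= 21.187 m


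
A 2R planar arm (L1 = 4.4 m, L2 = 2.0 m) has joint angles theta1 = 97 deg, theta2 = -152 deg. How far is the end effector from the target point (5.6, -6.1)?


End effector via forward kinematics:
x = L1*cos(t1) + L2*cos(t1+t2) = 0.6109
y = L1*sin(t1) + L2*sin(t1+t2) = 2.7289
Distance to target:
d = sqrt((5.6 - 0.6109)^2 + (-6.1 - 2.7289)^2)
= sqrt(24.8908 + 77.9495)
= 10.141 m


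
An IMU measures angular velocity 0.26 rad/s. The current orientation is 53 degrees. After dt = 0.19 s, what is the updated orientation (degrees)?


delta_theta = w * dt = 0.26 * 0.19 = 0.0494 rad
= 2.8304 deg
theta_new = 53 + 2.8304 = 55.8304 deg


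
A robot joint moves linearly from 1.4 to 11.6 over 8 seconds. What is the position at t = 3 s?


s = t/T = 3/8 = 0.375
p(t) = p0 + (pf-p0)*s
= 1.4 + (11.6 - 1.4) * 0.375
= 5.225


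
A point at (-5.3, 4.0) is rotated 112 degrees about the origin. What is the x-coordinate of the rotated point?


x' = x*cos(theta) - y*sin(theta)
cos(112 deg) = -0.3746, sin(112 deg) = 0.9272
x' = -5.3 * -0.3746 - 4.0 * 0.9272
= 1.9854 - 3.7087
= -1.7233


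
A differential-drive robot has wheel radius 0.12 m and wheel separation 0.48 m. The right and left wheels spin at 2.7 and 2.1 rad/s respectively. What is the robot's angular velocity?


vR = r*wR = 0.12*2.7 = 0.324 m/s
vL = r*wL = 0.12*2.1 = 0.252 m/s
v = (vR+vL)/2 = 0.288 m/s
omega = (vR-vL)/L = 0.15 rad/s
angular velocity = 0.15 rad/s


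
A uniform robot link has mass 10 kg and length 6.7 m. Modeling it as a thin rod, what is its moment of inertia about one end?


I = (1/3) * m * L^2
= (1/3) * 10 * 6.7^2
= 0.333333 * 10 * 44.89
= 149.6333 kg*m^2


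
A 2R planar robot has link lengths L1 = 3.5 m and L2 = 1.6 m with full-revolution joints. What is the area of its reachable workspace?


r_max = L1 + L2 = 5.1 m
r_min = |L1 - L2| = 1.9 m
Area = pi*(r_max^2 - r_min^2)
= pi*(26.01 - 3.61)
= pi * 22.4
= 70.3717 m^2


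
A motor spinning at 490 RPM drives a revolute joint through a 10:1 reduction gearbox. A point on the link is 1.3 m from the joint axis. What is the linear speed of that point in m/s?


omega_motor = 490 * 2*pi/60 = 51.3127 rad/s
omega_joint = omega_motor / 10 = 5.1313 rad/s
v = omega_joint * r = 5.1313 * 1.3
= 6.6706 m/s


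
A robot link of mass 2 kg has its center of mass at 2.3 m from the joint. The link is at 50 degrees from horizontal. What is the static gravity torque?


tau = m*g*L*cos(angle)
= 2 * 9.81 * 2.3 * cos(50 deg)
= 2 * 9.81 * 2.3 * 0.6428
= 29.0064 Nm


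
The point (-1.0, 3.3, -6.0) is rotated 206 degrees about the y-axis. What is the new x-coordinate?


Rotation about y-axis: x' = x*cos(theta) + z*sin(theta)
= -1.0 * -0.8988 + -6.0 * -0.4384
= 3.529


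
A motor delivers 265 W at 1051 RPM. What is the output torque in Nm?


omega = 1051 * 2*pi/60 = 110.0605 rad/s
tau = P / omega = 265 / 110.0605
= 2.4078 Nm


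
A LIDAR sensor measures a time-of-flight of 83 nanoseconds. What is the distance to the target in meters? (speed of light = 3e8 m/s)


tof = 83 ns = 8.3e-08 s
dist = c * tof / 2
= 3e8 * 8.3e-08 / 2
= 12.45 m


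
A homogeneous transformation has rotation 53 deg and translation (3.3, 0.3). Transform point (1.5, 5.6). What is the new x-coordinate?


x' = cos(theta)*px - sin(theta)*py + tx
= 0.6018*1.5 - 0.7986*5.6 + 3.3
= -0.2696


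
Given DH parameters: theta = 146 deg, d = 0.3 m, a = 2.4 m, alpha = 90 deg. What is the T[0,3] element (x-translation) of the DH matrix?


T[0,3] = a * cos(theta)
= 2.4 * cos(146 deg)
= 2.4 * -0.829
= -1.9897


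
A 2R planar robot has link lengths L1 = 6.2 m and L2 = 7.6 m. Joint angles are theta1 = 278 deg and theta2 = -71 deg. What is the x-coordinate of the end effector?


Convert angles to radians: theta1 = 4.852, theta2 = -1.2392
x = L1*cos(theta1) + L2*cos(theta1+theta2)
x = 0.8629 + -6.7716
x = -5.9088


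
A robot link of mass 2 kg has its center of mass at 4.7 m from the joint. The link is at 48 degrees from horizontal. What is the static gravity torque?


tau = m*g*L*cos(angle)
= 2 * 9.81 * 4.7 * cos(48 deg)
= 2 * 9.81 * 4.7 * 0.6691
= 61.7032 Nm


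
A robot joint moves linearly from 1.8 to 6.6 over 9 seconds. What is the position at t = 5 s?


s = t/T = 5/9 = 0.5556
p(t) = p0 + (pf-p0)*s
= 1.8 + (6.6 - 1.8) * 0.5556
= 4.4667


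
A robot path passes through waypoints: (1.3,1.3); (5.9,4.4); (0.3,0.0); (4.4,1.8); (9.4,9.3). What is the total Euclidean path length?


Segment lengths:
  seg1 = sqrt((4.6)^2 + (3.1)^2) = 5.5471
  seg2 = sqrt((-5.6)^2 + (-4.4)^2) = 7.1218
  seg3 = sqrt((4.1)^2 + (1.8)^2) = 4.4777
  seg4 = sqrt((5.0)^2 + (7.5)^2) = 9.0139
Total = 26.1605


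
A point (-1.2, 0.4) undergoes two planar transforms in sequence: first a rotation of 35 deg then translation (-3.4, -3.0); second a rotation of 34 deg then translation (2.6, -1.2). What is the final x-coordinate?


After transform 1:
x1 = cos(35)*-1.2 - sin(35)*0.4 + -3.4 = -4.6124
y1 = sin(35)*-1.2 + cos(35)*0.4 + -3.0 = -3.3606
After transform 2:
x2 = cos(34)*-4.6124 - sin(34)*-3.3606 + 2.6
= 0.6554


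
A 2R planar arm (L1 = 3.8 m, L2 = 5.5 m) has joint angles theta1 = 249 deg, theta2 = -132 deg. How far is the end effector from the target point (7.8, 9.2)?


End effector via forward kinematics:
x = L1*cos(t1) + L2*cos(t1+t2) = -3.8587
y = L1*sin(t1) + L2*sin(t1+t2) = 1.3529
Distance to target:
d = sqrt((7.8 - -3.8587)^2 + (9.2 - 1.3529)^2)
= sqrt(135.9264 + 61.5765)
= 14.0536 m


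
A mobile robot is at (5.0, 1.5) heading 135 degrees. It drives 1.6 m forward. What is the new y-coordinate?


y_new = y0 + d*sin(theta)
= 1.5 + 1.6*sin(135)
= 1.5 + 1.1314
= 2.6314


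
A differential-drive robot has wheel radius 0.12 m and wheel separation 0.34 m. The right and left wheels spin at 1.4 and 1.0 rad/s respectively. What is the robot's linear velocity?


vR = r*wR = 0.12*1.4 = 0.168 m/s
vL = r*wL = 0.12*1.0 = 0.12 m/s
v = (vR+vL)/2 = 0.144 m/s
omega = (vR-vL)/L = 0.1412 rad/s
linear velocity = 0.144 m/s


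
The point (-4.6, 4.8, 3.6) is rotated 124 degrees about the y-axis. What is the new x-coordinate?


Rotation about y-axis: x' = x*cos(theta) + z*sin(theta)
= -4.6 * -0.5592 + 3.6 * 0.829
= 5.5568


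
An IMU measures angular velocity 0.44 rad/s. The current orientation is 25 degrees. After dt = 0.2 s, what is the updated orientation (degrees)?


delta_theta = w * dt = 0.44 * 0.2 = 0.088 rad
= 5.042 deg
theta_new = 25 + 5.042 = 30.042 deg


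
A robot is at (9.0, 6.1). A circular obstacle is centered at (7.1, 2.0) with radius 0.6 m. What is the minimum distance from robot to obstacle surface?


center_dist = sqrt((9.0-7.1)^2 + (6.1-2.0)^2)
= sqrt(3.61 + 16.81)
= 4.5188
min_dist = center_dist - radius = 4.5188 - 0.6 = 3.9188 m


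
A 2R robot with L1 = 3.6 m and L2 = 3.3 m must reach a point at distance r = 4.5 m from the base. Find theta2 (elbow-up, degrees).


cos(theta2) = (r^2 - L1^2 - L2^2) / (2*L1*L2)
cos(theta2) = (20.25 - 12.96 - 10.89) / 23.76
cos(theta2) = -0.151515
theta2 = 98.7147 degrees


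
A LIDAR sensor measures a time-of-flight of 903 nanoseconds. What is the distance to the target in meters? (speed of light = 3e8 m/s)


tof = 903 ns = 9.03e-07 s
dist = c * tof / 2
= 3e8 * 9.03e-07 / 2
= 135.45 m


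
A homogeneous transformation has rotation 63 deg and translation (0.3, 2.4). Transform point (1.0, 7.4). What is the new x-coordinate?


x' = cos(theta)*px - sin(theta)*py + tx
= 0.454*1.0 - 0.891*7.4 + 0.3
= -5.8395


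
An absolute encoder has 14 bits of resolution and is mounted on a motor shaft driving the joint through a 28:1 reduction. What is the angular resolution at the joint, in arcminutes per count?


counts = 2^14 = 16384
effective counts at joint = 16384 * 28 = 458752
resolution = 360*60 / 458752
= 0.0471 arcmin/count


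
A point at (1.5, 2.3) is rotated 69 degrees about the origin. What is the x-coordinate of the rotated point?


x' = x*cos(theta) - y*sin(theta)
cos(69 deg) = 0.3584, sin(69 deg) = 0.9336
x' = 1.5 * 0.3584 - 2.3 * 0.9336
= 0.5376 - 2.1472
= -1.6097


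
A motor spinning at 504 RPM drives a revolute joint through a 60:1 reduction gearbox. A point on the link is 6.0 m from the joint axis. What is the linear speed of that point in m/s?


omega_motor = 504 * 2*pi/60 = 52.7788 rad/s
omega_joint = omega_motor / 60 = 0.8796 rad/s
v = omega_joint * r = 0.8796 * 6.0
= 5.2779 m/s


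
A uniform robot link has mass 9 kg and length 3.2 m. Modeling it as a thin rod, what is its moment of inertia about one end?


I = (1/3) * m * L^2
= (1/3) * 9 * 3.2^2
= 0.333333 * 9 * 10.24
= 30.72 kg*m^2


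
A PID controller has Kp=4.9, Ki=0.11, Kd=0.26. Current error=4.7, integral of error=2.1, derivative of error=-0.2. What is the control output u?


u = Kp*e + Ki*int(e) + Kd*de/dt
= 4.9*4.7 + 0.11*2.1 + 0.26*(-0.2)
= 23.03 + 0.231 + -0.052
= 23.209


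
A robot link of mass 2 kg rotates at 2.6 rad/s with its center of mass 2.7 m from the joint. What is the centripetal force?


F = m * omega^2 * r
= 2 * 2.6^2 * 2.7
= 2 * 6.76 * 2.7
= 36.504 N


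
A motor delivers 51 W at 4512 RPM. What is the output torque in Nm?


omega = 4512 * 2*pi/60 = 472.4955 rad/s
tau = P / omega = 51 / 472.4955
= 0.1079 Nm


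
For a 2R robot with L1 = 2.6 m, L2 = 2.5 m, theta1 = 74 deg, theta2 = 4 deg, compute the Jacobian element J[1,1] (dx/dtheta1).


J[1,1] = -L1*sin(t1) - L2*sin(t1+t2)
= -2.6*sin(74) - 2.5*sin(78)
= -4.9446


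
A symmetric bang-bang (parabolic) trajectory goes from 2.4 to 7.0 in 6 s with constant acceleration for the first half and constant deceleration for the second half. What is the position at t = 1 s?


Symmetric rest-to-rest: each phase covers (pf-p0)/2 in time T/2. 0.5*a*(T/2)^2 = (pf-p0)/2 => a = 4*(pf-p0)/T^2
a = 4*(7.0-2.4)/6^2 = 0.5111
t = 1 is in the acceleration phase (t <= T/2).
p = p0 + 0.5*a*t^2 = 2.4 + 0.5*0.5111*1^2
= 2.6556


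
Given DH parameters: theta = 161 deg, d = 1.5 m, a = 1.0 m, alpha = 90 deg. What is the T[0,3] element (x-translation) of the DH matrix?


T[0,3] = a * cos(theta)
= 1.0 * cos(161 deg)
= 1.0 * -0.9455
= -0.9455


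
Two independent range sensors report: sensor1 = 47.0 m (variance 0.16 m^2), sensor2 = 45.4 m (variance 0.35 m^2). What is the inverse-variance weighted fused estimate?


w1 = (1/var1) / (1/var1 + 1/var2)
   = 6.25 / (6.25 + 2.8571) = 0.6863
w2 = 1 - w1 = 0.3137
fused = w1*s1 + w2*s2 = 32.2549 + 14.2431
= 46.498 m


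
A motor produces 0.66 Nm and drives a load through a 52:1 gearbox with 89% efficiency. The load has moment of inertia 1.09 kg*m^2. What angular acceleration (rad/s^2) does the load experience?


tau_out = tau_motor * N * eta
= 0.66 * 52 * 0.89 = 30.5448 Nm
alpha = tau_out / I = 30.5448 / 1.09
= 28.0228 rad/s^2


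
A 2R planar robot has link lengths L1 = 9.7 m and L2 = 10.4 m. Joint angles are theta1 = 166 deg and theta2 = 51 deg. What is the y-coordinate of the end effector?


Convert angles to radians: theta1 = 2.8972, theta2 = 0.8901
y = L1*sin(theta1) + L2*sin(theta1+theta2)
y = 2.3466 + -6.2589
y = -3.9122


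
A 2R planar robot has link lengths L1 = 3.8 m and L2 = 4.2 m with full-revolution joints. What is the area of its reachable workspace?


r_max = L1 + L2 = 8.0 m
r_min = |L1 - L2| = 0.4 m
Area = pi*(r_max^2 - r_min^2)
= pi*(64.0 - 0.16)
= pi * 63.84
= 200.5593 m^2


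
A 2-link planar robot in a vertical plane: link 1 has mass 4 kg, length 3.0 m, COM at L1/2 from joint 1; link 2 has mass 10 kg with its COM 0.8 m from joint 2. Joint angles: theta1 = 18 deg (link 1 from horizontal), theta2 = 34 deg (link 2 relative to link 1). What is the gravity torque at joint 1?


Horizontal distance from joint 1 to link-1 COM:
  x_c1 = (L1/2)*cos(t1) = 1.5 * 0.9511 = 1.4266 m
Horizontal distance from joint 1 to link-2 COM:
  x_c2 = L1*cos(t1) + Lc2*cos(t1+t2)
       = 3.0*0.9511 + 0.8*0.6157 = 3.3457 m
tau1 = m1*g*x_c1 + m2*g*x_c2
     = 4*9.81*1.4266 + 10*9.81*3.3457
     = 55.9792 + 328.213
     = 384.1922 Nm


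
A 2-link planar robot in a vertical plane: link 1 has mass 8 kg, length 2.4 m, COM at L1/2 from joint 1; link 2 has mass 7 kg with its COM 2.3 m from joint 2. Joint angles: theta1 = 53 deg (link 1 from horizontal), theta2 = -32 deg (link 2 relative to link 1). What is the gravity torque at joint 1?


Horizontal distance from joint 1 to link-1 COM:
  x_c1 = (L1/2)*cos(t1) = 1.2 * 0.6018 = 0.7222 m
Horizontal distance from joint 1 to link-2 COM:
  x_c2 = L1*cos(t1) + Lc2*cos(t1+t2)
       = 2.4*0.6018 + 2.3*0.9336 = 3.5916 m
tau1 = m1*g*x_c1 + m2*g*x_c2
     = 8*9.81*0.7222 + 7*9.81*3.5916
     = 56.6765 + 246.6346
     = 303.3111 Nm


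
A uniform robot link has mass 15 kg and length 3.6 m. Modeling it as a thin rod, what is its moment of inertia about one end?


I = (1/3) * m * L^2
= (1/3) * 15 * 3.6^2
= 0.333333 * 15 * 12.96
= 64.8 kg*m^2


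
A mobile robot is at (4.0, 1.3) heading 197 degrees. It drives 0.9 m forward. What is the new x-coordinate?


x_new = x0 + d*cos(theta)
= 4.0 + 0.9*cos(197)
= 4.0 + -0.8607
= 3.1393


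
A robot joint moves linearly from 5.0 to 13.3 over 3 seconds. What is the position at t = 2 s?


s = t/T = 2/3 = 0.6667
p(t) = p0 + (pf-p0)*s
= 5.0 + (13.3 - 5.0) * 0.6667
= 10.5333


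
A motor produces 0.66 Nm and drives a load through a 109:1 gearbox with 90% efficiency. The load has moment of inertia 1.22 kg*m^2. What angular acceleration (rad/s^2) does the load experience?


tau_out = tau_motor * N * eta
= 0.66 * 109 * 0.9 = 64.746 Nm
alpha = tau_out / I = 64.746 / 1.22
= 53.0705 rad/s^2


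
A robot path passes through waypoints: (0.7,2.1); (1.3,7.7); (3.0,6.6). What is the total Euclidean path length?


Segment lengths:
  seg1 = sqrt((0.6)^2 + (5.6)^2) = 5.6321
  seg2 = sqrt((1.7)^2 + (-1.1)^2) = 2.0248
Total = 7.6569


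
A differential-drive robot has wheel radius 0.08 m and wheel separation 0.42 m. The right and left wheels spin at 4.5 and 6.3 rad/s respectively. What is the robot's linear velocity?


vR = r*wR = 0.08*4.5 = 0.36 m/s
vL = r*wL = 0.08*6.3 = 0.504 m/s
v = (vR+vL)/2 = 0.432 m/s
omega = (vR-vL)/L = -0.3429 rad/s
linear velocity = 0.432 m/s


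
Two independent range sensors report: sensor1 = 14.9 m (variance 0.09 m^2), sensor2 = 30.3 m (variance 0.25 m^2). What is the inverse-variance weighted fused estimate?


w1 = (1/var1) / (1/var1 + 1/var2)
   = 11.1111 / (11.1111 + 4.0) = 0.7353
w2 = 1 - w1 = 0.2647
fused = w1*s1 + w2*s2 = 10.9559 + 8.0206
= 18.9765 m


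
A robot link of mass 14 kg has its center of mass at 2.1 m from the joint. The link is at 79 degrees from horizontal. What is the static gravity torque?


tau = m*g*L*cos(angle)
= 14 * 9.81 * 2.1 * cos(79 deg)
= 14 * 9.81 * 2.1 * 0.1908
= 55.032 Nm


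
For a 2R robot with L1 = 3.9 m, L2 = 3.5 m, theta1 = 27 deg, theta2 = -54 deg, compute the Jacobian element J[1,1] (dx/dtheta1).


J[1,1] = -L1*sin(t1) - L2*sin(t1+t2)
= -3.9*sin(27) - 3.5*sin(-27)
= -0.1816


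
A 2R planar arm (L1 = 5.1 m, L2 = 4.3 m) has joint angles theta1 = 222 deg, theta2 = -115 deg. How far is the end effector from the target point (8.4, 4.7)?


End effector via forward kinematics:
x = L1*cos(t1) + L2*cos(t1+t2) = -5.0472
y = L1*sin(t1) + L2*sin(t1+t2) = 0.6995
Distance to target:
d = sqrt((8.4 - -5.0472)^2 + (4.7 - 0.6995)^2)
= sqrt(180.8282 + 16.0036)
= 14.0297 m


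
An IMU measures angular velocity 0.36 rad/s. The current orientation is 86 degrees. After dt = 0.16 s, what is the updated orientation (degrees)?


delta_theta = w * dt = 0.36 * 0.16 = 0.0576 rad
= 3.3002 deg
theta_new = 86 + 3.3002 = 89.3002 deg


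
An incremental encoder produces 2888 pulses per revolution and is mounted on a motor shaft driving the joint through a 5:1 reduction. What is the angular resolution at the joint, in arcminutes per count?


counts per rev = 2888
effective counts at joint = 2888 * 5 = 14440
resolution = 360*60 / 14440
= 1.4958 arcmin/count


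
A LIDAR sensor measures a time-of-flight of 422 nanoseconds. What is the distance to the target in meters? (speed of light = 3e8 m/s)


tof = 422 ns = 4.22e-07 s
dist = c * tof / 2
= 3e8 * 4.22e-07 / 2
= 63.3 m


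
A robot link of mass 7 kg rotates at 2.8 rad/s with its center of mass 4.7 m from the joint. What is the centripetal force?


F = m * omega^2 * r
= 7 * 2.8^2 * 4.7
= 7 * 7.84 * 4.7
= 257.936 N


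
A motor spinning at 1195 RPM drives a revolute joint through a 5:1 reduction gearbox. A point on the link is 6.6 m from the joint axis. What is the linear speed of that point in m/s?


omega_motor = 1195 * 2*pi/60 = 125.1401 rad/s
omega_joint = omega_motor / 5 = 25.028 rad/s
v = omega_joint * r = 25.028 * 6.6
= 165.1849 m/s


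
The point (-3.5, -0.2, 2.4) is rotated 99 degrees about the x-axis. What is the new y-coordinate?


Rotation about x-axis: y' = y*cos(theta) - z*sin(theta)
= -0.2 * -0.1564 - 2.4 * 0.9877
= -2.3392


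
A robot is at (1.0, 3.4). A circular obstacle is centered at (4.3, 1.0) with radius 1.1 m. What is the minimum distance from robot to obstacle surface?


center_dist = sqrt((1.0-4.3)^2 + (3.4-1.0)^2)
= sqrt(10.89 + 5.76)
= 4.0804
min_dist = center_dist - radius = 4.0804 - 1.1 = 2.9804 m


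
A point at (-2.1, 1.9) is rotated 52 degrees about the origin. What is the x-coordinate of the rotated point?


x' = x*cos(theta) - y*sin(theta)
cos(52 deg) = 0.6157, sin(52 deg) = 0.788
x' = -2.1 * 0.6157 - 1.9 * 0.788
= -1.2929 - 1.4972
= -2.7901
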